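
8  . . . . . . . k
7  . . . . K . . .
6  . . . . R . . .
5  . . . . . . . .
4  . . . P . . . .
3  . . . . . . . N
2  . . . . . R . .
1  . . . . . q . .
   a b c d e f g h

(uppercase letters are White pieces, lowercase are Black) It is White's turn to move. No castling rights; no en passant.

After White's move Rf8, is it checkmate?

After Rf8: black king on h8; in check: yes, from the white rook on f8.
Black has 3 legal replies: Kh7, Kg7, Qxf8+.
In check but a legal move exists → not checkmate.

no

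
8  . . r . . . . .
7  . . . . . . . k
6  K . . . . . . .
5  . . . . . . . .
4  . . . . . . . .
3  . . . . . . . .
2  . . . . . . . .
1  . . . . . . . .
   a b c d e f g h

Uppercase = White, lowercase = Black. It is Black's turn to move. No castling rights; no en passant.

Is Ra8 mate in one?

After Ra8: white king on a6; in check: yes, from the black rook on a8.
White has 3 legal replies: Kb7, Kb6, Kb5.
In check but a legal move exists → not checkmate.

no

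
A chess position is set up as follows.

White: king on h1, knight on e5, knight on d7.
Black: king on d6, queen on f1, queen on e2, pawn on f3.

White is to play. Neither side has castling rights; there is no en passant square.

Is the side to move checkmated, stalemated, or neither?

checkmate

White to move; white king on h1.
In check: yes, from the black queen on f1.
King squares — g1: attacked by Qf1; g2: attacked by Qf1; h2: attacked by Qe2.
Legal moves for White: none.
In check with no legal moves → checkmate.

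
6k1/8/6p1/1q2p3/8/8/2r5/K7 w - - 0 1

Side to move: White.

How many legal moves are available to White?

White to move; king on a1.
In check: no.
Legal moves: none.
Count: 0.

0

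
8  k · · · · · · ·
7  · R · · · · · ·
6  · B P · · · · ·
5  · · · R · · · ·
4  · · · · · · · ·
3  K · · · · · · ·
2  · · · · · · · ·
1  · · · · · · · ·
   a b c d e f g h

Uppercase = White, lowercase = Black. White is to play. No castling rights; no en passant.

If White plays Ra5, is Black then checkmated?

yes

After Ra5: black king on a8; in check: yes, from the white rook on a5.
King squares — a7: attacked by Ra5; b7: attacked by Pc6; b8: attacked by Rb7.
Black has no legal moves → checkmate.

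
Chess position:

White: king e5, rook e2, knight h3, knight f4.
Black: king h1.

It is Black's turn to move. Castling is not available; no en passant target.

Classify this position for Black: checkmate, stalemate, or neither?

stalemate

Black to move; black king on h1.
In check: no.
King squares — g1: attacked by Nh3; g2: attacked by Re2; h2: attacked by Re2.
Legal moves for Black: none.
Not in check and no legal moves → stalemate.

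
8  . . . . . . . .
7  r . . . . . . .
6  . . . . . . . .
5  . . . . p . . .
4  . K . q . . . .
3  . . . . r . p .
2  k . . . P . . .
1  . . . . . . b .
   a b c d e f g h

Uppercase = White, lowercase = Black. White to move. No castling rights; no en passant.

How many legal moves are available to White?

White to move; king on b4.
In check: yes, from the black queen on d4.
Legal moves: Kb5.
Count: 1.

1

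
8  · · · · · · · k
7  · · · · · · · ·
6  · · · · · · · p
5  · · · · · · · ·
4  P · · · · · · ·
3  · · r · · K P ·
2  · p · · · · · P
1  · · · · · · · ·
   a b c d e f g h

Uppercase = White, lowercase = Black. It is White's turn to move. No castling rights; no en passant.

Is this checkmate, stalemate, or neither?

neither

White to move; white king on f3.
In check: yes, from the black rook on c3.
Legal moves for White: Kg4, Kf4, Ke4, Kg2, Kf2, Ke2.
White is in check but has 6 legal moves → neither.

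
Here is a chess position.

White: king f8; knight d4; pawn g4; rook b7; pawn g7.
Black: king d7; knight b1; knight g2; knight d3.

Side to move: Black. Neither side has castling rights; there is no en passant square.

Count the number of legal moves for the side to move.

Black to move; king on d7.
In check: yes, from the white rook on b7.
Legal moves: Kd8, Kc8, Kd6.
Count: 3.

3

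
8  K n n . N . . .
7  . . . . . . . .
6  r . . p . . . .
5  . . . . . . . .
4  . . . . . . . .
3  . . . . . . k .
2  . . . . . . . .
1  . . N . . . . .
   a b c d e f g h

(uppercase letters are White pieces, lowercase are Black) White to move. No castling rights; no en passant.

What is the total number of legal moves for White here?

2

White to move; king on a8.
In check: yes, from the black rook on a6.
Legal moves: Kxb8, Kb7.
Count: 2.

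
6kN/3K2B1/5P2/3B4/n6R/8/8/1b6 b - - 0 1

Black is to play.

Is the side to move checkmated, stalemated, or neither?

checkmate

Black to move; black king on g8.
In check: yes, from the white bishop on d5.
King squares — f7: attacked by Bd5; g7: attacked by Pf6; h7: attacked by Rh4; f8: attacked by Bg7; h8: attacked by Rh4.
Legal moves for Black: none.
In check with no legal moves → checkmate.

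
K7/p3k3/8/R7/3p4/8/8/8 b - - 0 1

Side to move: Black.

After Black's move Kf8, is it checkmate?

After Kf8: white king on a8; in check: no.
White is not in check, so this cannot be checkmate.

no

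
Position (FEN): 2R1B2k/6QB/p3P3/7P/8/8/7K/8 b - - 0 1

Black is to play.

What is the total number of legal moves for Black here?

1

Black to move; king on h8.
In check: yes, from the white queen on g7.
Legal moves: Kxg7.
Count: 1.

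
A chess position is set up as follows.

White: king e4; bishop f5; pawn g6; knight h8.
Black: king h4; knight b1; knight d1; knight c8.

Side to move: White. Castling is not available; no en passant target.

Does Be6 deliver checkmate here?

no

After Be6: black king on h4; in check: no.
Black is not in check, so this cannot be checkmate.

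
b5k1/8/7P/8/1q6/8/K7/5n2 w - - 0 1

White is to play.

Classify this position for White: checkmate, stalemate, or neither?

neither

White to move; white king on a2.
In check: no.
Legal moves for White: Ka1, h7+.
White has 2 legal moves and is not in check → neither.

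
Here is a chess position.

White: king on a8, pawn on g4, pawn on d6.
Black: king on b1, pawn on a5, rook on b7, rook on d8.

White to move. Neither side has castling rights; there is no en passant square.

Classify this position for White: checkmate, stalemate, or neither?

White to move; white king on a8.
In check: yes, from the black rook on d8.
Legal moves for White: Kxb7.
White is in check but has 1 legal move → neither.

neither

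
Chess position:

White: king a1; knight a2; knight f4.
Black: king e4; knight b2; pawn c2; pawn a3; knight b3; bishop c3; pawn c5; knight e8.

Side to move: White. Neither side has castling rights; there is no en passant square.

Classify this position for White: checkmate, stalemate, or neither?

checkmate

White to move; white king on a1.
In check: yes, from the black knight on b3.
King squares — b1: attacked by Pc2; a2: own knight; b2: attacked by Pa3.
Legal moves for White: none.
In check with no legal moves → checkmate.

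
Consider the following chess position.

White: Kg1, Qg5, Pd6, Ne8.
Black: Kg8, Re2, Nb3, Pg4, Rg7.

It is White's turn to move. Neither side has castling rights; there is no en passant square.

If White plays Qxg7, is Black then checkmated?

After Qxg7: black king on g8; in check: yes, from the white queen on g7.
King squares — f7: attacked by Qg7; g7: attacked by Ne8; h7: attacked by Qg7; f8: attacked by Qg7; h8: attacked by Qg7.
Black has no legal moves → checkmate.

yes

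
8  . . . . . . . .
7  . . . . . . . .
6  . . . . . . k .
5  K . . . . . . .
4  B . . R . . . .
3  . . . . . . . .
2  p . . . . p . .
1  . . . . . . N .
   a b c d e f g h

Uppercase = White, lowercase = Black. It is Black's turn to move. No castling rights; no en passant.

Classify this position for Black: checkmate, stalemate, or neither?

Black to move; black king on g6.
In check: no.
Legal moves for Black include: Kh7, Kg7, Kf7, Kh6, Kf6, Kh5, Kg5, Kf5, fxg1=Q, fxg1=R, fxg1=B, fxg1=N, f1=Q, f1=R, f1=B, f1=N, a1=Q, a1=R, ... (list truncated; more exist).
Black has legal moves and is not in check → neither.

neither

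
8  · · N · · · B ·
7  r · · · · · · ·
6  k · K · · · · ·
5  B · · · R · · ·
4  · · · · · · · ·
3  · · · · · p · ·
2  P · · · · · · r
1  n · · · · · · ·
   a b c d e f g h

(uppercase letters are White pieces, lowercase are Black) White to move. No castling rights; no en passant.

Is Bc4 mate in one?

After Bc4: black king on a6; in check: yes, from the white bishop on c4.
King squares — a5: attacked by Re5; b5: attacked by Bc4; b6: attacked by Ba5; a7: own rook; b7: attacked by Kc6.
Black has no legal moves → checkmate.

yes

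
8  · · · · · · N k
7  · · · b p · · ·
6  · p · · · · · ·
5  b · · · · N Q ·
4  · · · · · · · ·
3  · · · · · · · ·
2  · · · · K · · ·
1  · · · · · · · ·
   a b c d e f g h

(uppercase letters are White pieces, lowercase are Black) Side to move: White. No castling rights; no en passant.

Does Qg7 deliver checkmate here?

yes

After Qg7: black king on h8; in check: yes, from the white queen on g7.
King squares — g7: attacked by Nf5; h7: attacked by Qg7; g8: attacked by Qg7.
Black has no legal moves → checkmate.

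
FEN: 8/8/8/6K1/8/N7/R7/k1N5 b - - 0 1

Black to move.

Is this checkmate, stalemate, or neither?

Black to move; black king on a1.
In check: yes, from the white rook on a2.
King squares — b1: attacked by Na3; a2: attacked by Nc1; b2: attacked by Ra2.
Legal moves for Black: none.
In check with no legal moves → checkmate.

checkmate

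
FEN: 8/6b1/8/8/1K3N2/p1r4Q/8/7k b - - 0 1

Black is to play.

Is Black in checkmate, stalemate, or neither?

neither

Black to move; black king on h1.
In check: yes, from the white queen on h3.
King squares — g1: available; g2: attacked by Qh3; h2: attacked by Qh3.
Legal moves for Black: Kg1, Rxh3.
Black is in check but has 2 legal moves → neither.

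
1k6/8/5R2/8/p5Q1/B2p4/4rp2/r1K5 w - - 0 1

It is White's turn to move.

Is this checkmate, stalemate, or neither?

checkmate

White to move; white king on c1.
In check: yes, from the black rook on a1.
King squares — b1: attacked by Ra1; d1: attacked by Ra1; b2: attacked by Re2; c2: attacked by Re2; d2: attacked by Re2.
Legal moves for White: none.
In check with no legal moves → checkmate.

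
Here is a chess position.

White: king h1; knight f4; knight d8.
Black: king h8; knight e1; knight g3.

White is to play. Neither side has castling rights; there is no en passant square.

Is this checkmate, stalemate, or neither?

White to move; white king on h1.
In check: yes, from the black knight on g3.
Legal moves for White: Kh2, Kg1.
White is in check but has 2 legal moves → neither.

neither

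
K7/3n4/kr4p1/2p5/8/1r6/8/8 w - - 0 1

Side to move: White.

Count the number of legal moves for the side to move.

White to move; king on a8.
In check: no.
Legal moves: none.
Count: 0.

0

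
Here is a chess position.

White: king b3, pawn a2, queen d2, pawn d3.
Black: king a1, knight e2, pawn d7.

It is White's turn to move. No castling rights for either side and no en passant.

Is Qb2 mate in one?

yes

After Qb2: black king on a1; in check: yes, from the white queen on b2.
King squares — b1: attacked by Qb2; a2: attacked by Qb2; b2: attacked by Kb3.
Black has no legal moves → checkmate.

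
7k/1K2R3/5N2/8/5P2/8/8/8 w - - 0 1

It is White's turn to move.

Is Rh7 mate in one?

yes

After Rh7: black king on h8; in check: yes, from the white rook on h7.
King squares — g7: attacked by Rh7; h7: attacked by Nf6; g8: attacked by Nf6.
Black has no legal moves → checkmate.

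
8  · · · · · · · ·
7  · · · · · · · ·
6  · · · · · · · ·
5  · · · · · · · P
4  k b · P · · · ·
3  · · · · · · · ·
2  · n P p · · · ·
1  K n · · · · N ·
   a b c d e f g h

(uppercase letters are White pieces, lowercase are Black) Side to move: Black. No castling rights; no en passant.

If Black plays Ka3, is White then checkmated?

After Ka3: white king on a1; in check: no.
White is not in check, so this cannot be checkmate.

no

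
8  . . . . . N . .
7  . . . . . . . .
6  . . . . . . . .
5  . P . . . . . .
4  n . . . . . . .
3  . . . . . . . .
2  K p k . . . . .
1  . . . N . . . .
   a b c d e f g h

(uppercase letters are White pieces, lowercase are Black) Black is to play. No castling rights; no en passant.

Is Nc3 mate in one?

no

After Nc3: white king on a2; in check: yes, from the black knight on c3.
White has 2 legal replies: Ka3, Nxc3.
In check but a legal move exists → not checkmate.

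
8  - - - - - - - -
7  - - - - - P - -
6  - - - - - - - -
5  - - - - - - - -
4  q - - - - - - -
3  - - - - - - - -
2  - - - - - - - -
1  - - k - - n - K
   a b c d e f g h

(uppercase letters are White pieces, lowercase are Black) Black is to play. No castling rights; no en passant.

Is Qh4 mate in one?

no

After Qh4: white king on h1; in check: yes, from the black queen on h4.
White has 2 legal replies: Kg2, Kg1.
In check but a legal move exists → not checkmate.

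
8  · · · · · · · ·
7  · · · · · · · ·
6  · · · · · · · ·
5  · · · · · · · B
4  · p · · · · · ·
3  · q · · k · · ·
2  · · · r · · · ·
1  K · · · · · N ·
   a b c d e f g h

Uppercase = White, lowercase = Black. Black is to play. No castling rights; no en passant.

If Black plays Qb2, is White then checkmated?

yes

After Qb2: white king on a1; in check: yes, from the black queen on b2.
King squares — b1: attacked by Qb2; a2: attacked by Qb2; b2: attacked by Rd2.
White has no legal moves → checkmate.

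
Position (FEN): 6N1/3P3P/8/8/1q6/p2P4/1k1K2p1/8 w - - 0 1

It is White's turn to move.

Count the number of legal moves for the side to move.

White to move; king on d2.
In check: yes, from the black queen on b4.
Legal moves: Ke3, Ke2, Kd1.
Count: 3.

3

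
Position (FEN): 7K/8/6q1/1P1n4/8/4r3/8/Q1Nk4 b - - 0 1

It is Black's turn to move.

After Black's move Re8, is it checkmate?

yes

After Re8: white king on h8; in check: yes, from the black rook on e8.
King squares — g7: attacked by Qg6; h7: attacked by Qg6; g8: attacked by Qg6.
White has no legal moves → checkmate.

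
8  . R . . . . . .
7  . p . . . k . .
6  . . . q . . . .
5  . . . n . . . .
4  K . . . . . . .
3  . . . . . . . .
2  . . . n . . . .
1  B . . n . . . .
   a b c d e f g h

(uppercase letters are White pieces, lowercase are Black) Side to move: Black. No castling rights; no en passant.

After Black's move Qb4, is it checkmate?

After Qb4: white king on a4; in check: yes, from the black queen on b4.
King squares — a3: attacked by Qb4; b3: attacked by Nd2; b4: attacked by Nd5; a5: attacked by Qb4; b5: attacked by Qb4.
White has no legal moves → checkmate.

yes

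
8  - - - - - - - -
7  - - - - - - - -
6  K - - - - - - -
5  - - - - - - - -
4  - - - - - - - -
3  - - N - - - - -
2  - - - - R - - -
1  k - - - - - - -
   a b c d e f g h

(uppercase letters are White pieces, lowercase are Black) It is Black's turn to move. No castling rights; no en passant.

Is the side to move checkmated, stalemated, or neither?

Black to move; black king on a1.
In check: no.
King squares — b1: attacked by Nc3; a2: attacked by Re2; b2: attacked by Re2.
Legal moves for Black: none.
Not in check and no legal moves → stalemate.

stalemate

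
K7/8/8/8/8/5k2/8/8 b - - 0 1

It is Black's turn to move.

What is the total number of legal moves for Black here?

8

Black to move; king on f3.
In check: no.
Legal moves: Kg4, Kf4, Ke4, Kg3, Ke3, Kg2, Kf2, Ke2.
Count: 8.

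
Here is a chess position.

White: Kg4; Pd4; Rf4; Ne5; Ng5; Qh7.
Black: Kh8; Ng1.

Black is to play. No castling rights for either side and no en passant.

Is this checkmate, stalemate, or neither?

checkmate

Black to move; black king on h8.
In check: yes, from the white queen on h7.
King squares — g7: attacked by Qh7; h7: attacked by Ng5; g8: attacked by Qh7.
Legal moves for Black: none.
In check with no legal moves → checkmate.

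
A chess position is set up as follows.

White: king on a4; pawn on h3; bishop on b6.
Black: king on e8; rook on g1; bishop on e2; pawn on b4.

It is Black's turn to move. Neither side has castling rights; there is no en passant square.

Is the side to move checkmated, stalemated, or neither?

Black to move; black king on e8.
In check: no.
Legal moves for Black include: Kf8, Kf7, Ke7, Kd7, Ba6, Bh5, Bb5+, Bg4, Bc4, Bf3, Bd3, Bf1, Bd1+, Rg8, Rg7, Rg6, Rg5, Rg4, ... (list truncated; more exist).
Black has legal moves and is not in check → neither.

neither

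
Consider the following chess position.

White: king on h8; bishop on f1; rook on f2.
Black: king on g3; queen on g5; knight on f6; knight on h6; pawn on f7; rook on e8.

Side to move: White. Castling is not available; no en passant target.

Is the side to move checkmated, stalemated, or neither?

checkmate

White to move; white king on h8.
In check: yes, from the black rook on e8.
King squares — g7: attacked by Qg5; h7: attacked by Nf6; g8: attacked by Qg5.
Legal moves for White: none.
In check with no legal moves → checkmate.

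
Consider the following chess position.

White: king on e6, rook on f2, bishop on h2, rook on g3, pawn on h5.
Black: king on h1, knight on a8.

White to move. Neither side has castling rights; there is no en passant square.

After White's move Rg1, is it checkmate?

After Rg1: black king on h1; in check: yes, from the white rook on g1.
King squares — g1: attacked by Bh2; g2: attacked by Rg1; h2: attacked by Rf2.
Black has no legal moves → checkmate.

yes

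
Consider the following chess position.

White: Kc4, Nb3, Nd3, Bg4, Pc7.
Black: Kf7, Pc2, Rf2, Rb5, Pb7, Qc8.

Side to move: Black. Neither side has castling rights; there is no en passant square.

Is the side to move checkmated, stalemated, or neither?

neither

Black to move; black king on f7.
In check: no.
Legal moves for Black include: Qh8, Qg8, Qf8, Qe8, Qd8, Qb8, Qa8, Qd7, Qxc7+, Qe6+, Qf5, Qxg4+, Kg8, Kf8, Ke8, Kg7, Ke7, Kg6, ... (list truncated; more exist).
Black has legal moves and is not in check → neither.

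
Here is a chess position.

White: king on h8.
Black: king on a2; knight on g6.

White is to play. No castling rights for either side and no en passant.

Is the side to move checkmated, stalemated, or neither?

White to move; white king on h8.
In check: yes, from the black knight on g6.
King squares — g7: available; h7: available; g8: available.
Legal moves for White: Kg8, Kh7, Kg7.
White is in check but has 3 legal moves → neither.

neither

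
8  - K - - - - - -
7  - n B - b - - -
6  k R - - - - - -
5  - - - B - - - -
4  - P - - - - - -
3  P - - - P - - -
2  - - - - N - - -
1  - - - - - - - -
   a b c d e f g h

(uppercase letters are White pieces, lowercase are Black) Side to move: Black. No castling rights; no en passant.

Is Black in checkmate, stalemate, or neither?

Black to move; black king on a6.
In check: yes, from the white rook on b6.
King squares — a5: attacked by Pb4; b5: attacked by Rb6; b6: attacked by Bc7; a7: attacked by Kb8; b7: own knight.
Legal moves for Black: none.
In check with no legal moves → checkmate.

checkmate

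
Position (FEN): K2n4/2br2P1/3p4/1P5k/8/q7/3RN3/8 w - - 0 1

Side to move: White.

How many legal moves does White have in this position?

White to move; king on a8.
In check: yes, from the black queen on a3.
Legal moves: none.
Count: 0.

0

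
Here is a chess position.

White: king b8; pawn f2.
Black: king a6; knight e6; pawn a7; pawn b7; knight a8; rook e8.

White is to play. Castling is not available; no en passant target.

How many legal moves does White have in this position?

0

White to move; king on b8.
In check: yes, from the black rook on e8.
Legal moves: none.
Count: 0.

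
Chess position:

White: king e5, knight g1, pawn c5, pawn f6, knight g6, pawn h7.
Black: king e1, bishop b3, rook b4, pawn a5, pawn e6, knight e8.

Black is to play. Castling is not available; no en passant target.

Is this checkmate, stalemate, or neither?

neither

Black to move; black king on e1.
In check: no.
Legal moves for Black include: Ng7, Nc7, Nxf6, Nd6, Rb8, Rb7, Rb6, Rb5, Rh4, Rg4, Rf4, Re4+, Rd4, Rc4, Ra4, Bd5, Bc4, Ba4, ... (list truncated; more exist).
Black has legal moves and is not in check → neither.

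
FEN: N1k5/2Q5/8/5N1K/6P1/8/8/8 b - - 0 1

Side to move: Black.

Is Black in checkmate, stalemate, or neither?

checkmate

Black to move; black king on c8.
In check: yes, from the white queen on c7.
King squares — b7: attacked by Qc7; c7: attacked by Na8; d7: attacked by Qc7; b8: attacked by Qc7; d8: attacked by Qc7.
Legal moves for Black: none.
In check with no legal moves → checkmate.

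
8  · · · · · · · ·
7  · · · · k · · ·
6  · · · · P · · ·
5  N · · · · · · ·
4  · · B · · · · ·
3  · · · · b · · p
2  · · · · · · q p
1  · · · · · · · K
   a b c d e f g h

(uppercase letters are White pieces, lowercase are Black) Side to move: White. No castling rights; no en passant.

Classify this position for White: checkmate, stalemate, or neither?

checkmate

White to move; white king on h1.
In check: yes, from the black queen on g2.
King squares — g1: attacked by Qg2; g2: attacked by Ph3; h2: attacked by Qg2.
Legal moves for White: none.
In check with no legal moves → checkmate.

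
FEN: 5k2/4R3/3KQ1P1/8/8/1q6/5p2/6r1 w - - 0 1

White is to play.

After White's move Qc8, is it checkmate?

After Qc8: black king on f8; in check: yes, from the white queen on c8.
King squares — e7: attacked by Kd6; f7: attacked by Pg6; g7: attacked by Re7; e8: attacked by Re7; g8: attacked by Qc8.
Black has no legal moves → checkmate.

yes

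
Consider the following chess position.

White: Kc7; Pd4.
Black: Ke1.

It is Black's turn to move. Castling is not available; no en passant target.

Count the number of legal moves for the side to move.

5

Black to move; king on e1.
In check: no.
Legal moves: Kf2, Ke2, Kd2, Kf1, Kd1.
Count: 5.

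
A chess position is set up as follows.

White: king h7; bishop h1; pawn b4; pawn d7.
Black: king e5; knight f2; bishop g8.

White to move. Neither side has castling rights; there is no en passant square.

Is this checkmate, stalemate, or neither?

neither

White to move; white king on h7.
In check: yes, from the black bishop on g8.
Legal moves for White: Kh8, Kxg8, Kg7, Kh6, Kg6.
White is in check but has 5 legal moves → neither.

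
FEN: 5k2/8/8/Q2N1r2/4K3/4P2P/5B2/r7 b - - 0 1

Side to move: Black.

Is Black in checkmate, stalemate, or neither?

neither

Black to move; black king on f8.
In check: no.
Legal moves for Black include: Kg8, Ke8, Kg7, Kf7, Rf7, Rf6, Rh5, Rg5, Re5+, Rxd5, Rf4+, Rf3, Rxf2, Rxa5, Ra4+, Ra3, Ra2, Rh1, ... (list truncated; more exist).
Black has legal moves and is not in check → neither.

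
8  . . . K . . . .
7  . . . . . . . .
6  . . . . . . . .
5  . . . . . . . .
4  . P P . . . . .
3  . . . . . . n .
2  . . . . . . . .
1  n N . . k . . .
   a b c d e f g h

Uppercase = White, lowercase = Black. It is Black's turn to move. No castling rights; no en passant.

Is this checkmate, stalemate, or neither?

neither

Black to move; black king on e1.
In check: no.
Legal moves for Black: Nh5, Nf5, Ne4, Ne2, Nh1, Nf1, Kf2, Ke2, Kf1, Kd1, Nb3, Nc2.
Black has 12 legal moves and is not in check → neither.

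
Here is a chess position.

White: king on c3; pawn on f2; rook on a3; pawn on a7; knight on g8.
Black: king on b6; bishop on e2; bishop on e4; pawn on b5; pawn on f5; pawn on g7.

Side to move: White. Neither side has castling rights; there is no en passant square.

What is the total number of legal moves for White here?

20

White to move; king on c3.
In check: no.
Legal moves: Ne7, Nh6, Nf6, Kd4, Kb4, Kb3, Kd2, Kb2, Ra6+, Ra5, Ra4, Rb3, Ra2, Ra1, a8=Q, a8=R, a8=B, a8=N+, f3, f4.
Count: 20.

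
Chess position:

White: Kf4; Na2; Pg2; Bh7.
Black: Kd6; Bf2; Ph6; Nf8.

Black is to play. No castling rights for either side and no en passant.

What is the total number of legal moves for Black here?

Black to move; king on d6.
In check: no.
Legal moves: Nxh7, Nd7, Ng6+, Ne6+, Ke7, Kd7, Kc7, Ke6, Kc6, Kd5, Kc5, Ba7, Bb6, Bc5, Bh4, Bd4, Bg3+, Be3+, Bg1, Be1, h5.
Count: 21.

21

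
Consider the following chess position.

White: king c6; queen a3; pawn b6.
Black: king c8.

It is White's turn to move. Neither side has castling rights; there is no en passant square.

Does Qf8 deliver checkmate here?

After Qf8: black king on c8; in check: yes, from the white queen on f8.
King squares — b7: attacked by Kc6; c7: attacked by Pb6; d7: attacked by Kc6; b8: attacked by Qf8; d8: attacked by Qf8.
Black has no legal moves → checkmate.

yes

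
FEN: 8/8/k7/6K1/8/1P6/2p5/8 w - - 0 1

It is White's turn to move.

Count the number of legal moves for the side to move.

White to move; king on g5.
In check: no.
Legal moves: Kh6, Kg6, Kf6, Kh5, Kf5, Kh4, Kg4, Kf4, b4.
Count: 9.

9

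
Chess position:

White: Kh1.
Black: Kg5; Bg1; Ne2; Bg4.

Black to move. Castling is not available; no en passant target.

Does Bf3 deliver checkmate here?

yes

After Bf3: white king on h1; in check: yes, from the black bishop on f3.
King squares — g1: attacked by Ne2; g2: attacked by Bf3; h2: attacked by Bg1.
White has no legal moves → checkmate.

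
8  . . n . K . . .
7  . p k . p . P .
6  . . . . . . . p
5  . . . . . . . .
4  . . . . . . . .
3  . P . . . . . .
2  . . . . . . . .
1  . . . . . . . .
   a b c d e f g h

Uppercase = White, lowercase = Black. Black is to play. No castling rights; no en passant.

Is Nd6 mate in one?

After Nd6: white king on e8; in check: yes, from the black knight on d6.
White has 2 legal replies: Kf8, Kxe7.
In check but a legal move exists → not checkmate.

no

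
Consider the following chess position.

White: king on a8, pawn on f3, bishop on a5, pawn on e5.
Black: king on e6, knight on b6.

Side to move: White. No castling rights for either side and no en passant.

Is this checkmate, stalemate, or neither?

neither

White to move; white king on a8.
In check: yes, from the black knight on b6.
King squares — a7: available; b7: available; b8: available.
Legal moves for White: Kb8, Kb7, Ka7, Bxb6.
White is in check but has 4 legal moves → neither.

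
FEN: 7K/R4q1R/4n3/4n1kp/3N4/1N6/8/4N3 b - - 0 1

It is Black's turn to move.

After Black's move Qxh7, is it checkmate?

no

After Qxh7: white king on h8; in check: yes, from the black queen on h7.
White has 2 legal replies: Kxh7, Rxh7.
In check but a legal move exists → not checkmate.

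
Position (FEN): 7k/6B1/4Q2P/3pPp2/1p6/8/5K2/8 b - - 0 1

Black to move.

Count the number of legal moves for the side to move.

Black to move; king on h8.
In check: yes, from the white bishop on g7.
Legal moves: Kh7.
Count: 1.

1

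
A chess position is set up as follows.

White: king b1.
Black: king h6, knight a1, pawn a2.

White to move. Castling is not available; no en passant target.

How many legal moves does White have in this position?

White to move; king on b1.
In check: yes, from the black pawn on a2.
Legal moves: Kb2, Kxa2, Kc1, Kxa1.
Count: 4.

4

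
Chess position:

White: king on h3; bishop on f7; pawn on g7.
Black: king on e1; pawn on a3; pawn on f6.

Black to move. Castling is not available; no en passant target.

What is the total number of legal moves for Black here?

Black to move; king on e1.
In check: no.
Legal moves: Kf2, Ke2, Kd2, Kf1, Kd1, f5, a2.
Count: 7.

7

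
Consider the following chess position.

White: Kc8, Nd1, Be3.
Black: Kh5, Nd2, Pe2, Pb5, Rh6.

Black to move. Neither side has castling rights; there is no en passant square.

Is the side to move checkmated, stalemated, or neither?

neither

Black to move; black king on h5.
In check: no.
Legal moves for Black include: Rh8+, Rh7, Rg6, Rf6, Re6, Rd6, Rc6+, Rb6, Ra6, Kg6, Kh4, Kg4, Ne4, Nc4, Nf3, Nb3, Nf1, Nb1, ... (list truncated; more exist).
Black has legal moves and is not in check → neither.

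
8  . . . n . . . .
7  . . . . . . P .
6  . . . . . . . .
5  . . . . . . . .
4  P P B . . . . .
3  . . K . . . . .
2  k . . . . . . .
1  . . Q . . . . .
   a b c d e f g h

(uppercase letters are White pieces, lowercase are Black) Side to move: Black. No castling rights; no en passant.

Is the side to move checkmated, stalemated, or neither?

checkmate

Black to move; black king on a2.
In check: yes, from the white bishop on c4.
King squares — a1: attacked by Qc1; b1: attacked by Qc1; b2: attacked by Qc1; a3: attacked by Qc1; b3: attacked by Kc3.
Legal moves for Black: none.
In check with no legal moves → checkmate.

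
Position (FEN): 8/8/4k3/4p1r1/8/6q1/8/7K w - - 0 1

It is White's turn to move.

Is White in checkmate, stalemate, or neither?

stalemate

White to move; white king on h1.
In check: no.
King squares — g1: attacked by Qg3; g2: attacked by Qg3; h2: attacked by Qg3.
Legal moves for White: none.
Not in check and no legal moves → stalemate.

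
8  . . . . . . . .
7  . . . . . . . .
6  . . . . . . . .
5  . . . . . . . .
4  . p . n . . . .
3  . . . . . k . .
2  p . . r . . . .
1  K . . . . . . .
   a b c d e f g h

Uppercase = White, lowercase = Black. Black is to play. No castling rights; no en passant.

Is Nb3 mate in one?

After Nb3: white king on a1; in check: yes, from the black knight on b3.
King squares — b1: attacked by Pa2; a2: attacked by Rd2; b2: attacked by Rd2.
White has no legal moves → checkmate.

yes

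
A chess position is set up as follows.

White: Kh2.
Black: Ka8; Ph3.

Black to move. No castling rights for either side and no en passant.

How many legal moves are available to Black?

3

Black to move; king on a8.
In check: no.
Legal moves: Kb8, Kb7, Ka7.
Count: 3.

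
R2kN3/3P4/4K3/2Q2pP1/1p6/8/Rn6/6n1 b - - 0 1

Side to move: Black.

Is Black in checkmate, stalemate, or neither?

checkmate

Black to move; black king on d8.
In check: yes, from the white rook on a8.
King squares — c7: attacked by Qc5; d7: attacked by Ke6; e7: attacked by Qc5; c8: attacked by Qc5; e8: attacked by Pd7.
Legal moves for Black: none.
In check with no legal moves → checkmate.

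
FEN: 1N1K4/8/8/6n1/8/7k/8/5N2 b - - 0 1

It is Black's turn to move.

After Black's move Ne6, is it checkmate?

After Ne6: white king on d8; in check: yes, from the black knight on e6.
White has 4 legal replies: Ke8, Kc8, Ke7, Kd7.
In check but a legal move exists → not checkmate.

no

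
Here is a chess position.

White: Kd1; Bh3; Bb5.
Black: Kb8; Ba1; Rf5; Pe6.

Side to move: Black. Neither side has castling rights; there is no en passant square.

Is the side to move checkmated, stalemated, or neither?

neither

Black to move; black king on b8.
In check: no.
Legal moves for Black include: Kc8, Ka8, Kc7, Kb7, Ka7, Rf8, Rf7, Rf6, Rh5, Rg5, Re5, Rd5+, Rc5, Rxb5, Rf4, Rf3, Rf2, Rf1+, ... (list truncated; more exist).
Black has legal moves and is not in check → neither.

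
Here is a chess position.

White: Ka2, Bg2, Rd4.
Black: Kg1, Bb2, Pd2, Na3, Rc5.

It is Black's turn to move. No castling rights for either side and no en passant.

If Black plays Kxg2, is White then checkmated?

no

After Kxg2: white king on a2; in check: no.
White is not in check, so this cannot be checkmate.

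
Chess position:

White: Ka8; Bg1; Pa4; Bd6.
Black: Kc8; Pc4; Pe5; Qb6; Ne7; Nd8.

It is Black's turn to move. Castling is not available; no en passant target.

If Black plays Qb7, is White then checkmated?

After Qb7: white king on a8; in check: yes, from the black queen on b7.
King squares — a7: attacked by Qb7; b7: attacked by Kc8; b8: attacked by Qb7.
White has no legal moves → checkmate.

yes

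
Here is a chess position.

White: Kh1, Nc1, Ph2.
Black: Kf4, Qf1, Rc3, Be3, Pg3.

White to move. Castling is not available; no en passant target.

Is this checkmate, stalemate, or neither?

White to move; white king on h1.
In check: yes, from the black queen on f1.
King squares — g1: attacked by Qf1; g2: attacked by Qf1; h2: own pawn.
Legal moves for White: none.
In check with no legal moves → checkmate.

checkmate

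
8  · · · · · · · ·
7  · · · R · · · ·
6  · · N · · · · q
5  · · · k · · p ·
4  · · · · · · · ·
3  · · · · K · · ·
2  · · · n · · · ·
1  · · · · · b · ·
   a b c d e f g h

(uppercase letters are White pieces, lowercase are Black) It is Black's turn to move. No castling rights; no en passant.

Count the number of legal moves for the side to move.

5

Black to move; king on d5.
In check: yes, from the white rook on d7.
Legal moves: Ke6, Kxc6, Kc5, Kc4, Qd6.
Count: 5.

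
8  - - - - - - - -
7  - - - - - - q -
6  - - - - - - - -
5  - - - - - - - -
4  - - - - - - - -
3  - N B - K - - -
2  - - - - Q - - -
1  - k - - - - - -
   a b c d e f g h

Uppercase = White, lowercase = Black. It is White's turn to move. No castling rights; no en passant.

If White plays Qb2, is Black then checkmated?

yes

After Qb2: black king on b1; in check: yes, from the white queen on b2.
King squares — a1: attacked by Qb2; c1: attacked by Qb2; a2: attacked by Qb2; b2: attacked by Bc3; c2: attacked by Qb2.
Black has no legal moves → checkmate.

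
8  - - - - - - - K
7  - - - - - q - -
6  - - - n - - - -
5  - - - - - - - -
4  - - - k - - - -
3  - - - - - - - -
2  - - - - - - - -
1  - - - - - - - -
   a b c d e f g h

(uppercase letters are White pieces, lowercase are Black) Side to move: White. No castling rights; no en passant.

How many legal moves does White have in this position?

White to move; king on h8.
In check: no.
Legal moves: none.
Count: 0.

0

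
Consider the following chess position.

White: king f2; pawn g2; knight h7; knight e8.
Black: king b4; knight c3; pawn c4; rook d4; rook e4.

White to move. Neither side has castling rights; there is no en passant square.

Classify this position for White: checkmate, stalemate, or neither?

neither

White to move; white king on f2.
In check: no.
Legal moves for White: Ng7, Nc7, Nef6, Nd6, Nf8, Nhf6, Ng5, Kg3, Kf3, Kg1, Kf1, g3, g4.
White has 13 legal moves and is not in check → neither.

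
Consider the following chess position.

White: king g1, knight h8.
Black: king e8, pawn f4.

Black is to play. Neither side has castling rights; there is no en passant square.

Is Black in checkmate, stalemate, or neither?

Black to move; black king on e8.
In check: no.
Legal moves for Black: Kf8, Kd8, Ke7, Kd7, f3.
Black has 5 legal moves and is not in check → neither.

neither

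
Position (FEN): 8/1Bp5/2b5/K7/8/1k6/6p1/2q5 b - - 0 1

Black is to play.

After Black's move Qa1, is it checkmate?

yes

After Qa1: white king on a5; in check: yes, from the black queen on a1.
King squares — a4: attacked by Qa1; b4: attacked by Kb3; b5: attacked by Bc6; a6: attacked by Qa1; b6: attacked by Pc7.
White has no legal moves → checkmate.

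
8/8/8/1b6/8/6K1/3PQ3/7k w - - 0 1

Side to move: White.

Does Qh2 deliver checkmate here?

yes

After Qh2: black king on h1; in check: yes, from the white queen on h2.
King squares — g1: attacked by Qh2; g2: attacked by Qh2; h2: attacked by Kg3.
Black has no legal moves → checkmate.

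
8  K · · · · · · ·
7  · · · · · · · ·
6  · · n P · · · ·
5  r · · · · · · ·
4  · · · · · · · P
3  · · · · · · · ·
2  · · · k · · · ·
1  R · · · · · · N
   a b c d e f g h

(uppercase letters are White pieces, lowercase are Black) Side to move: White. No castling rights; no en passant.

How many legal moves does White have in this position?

2

White to move; king on a8.
In check: yes, from the black rook on a5.
Legal moves: Kb7, Rxa5.
Count: 2.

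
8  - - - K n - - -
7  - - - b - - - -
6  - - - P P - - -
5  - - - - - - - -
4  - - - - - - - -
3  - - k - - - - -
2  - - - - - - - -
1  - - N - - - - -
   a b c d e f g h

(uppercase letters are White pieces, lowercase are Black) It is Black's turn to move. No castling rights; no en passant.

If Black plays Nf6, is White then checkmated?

After Nf6: white king on d8; in check: no.
White is not in check, so this cannot be checkmate.

no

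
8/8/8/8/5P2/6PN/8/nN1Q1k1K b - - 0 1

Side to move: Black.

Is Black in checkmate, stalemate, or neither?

checkmate

Black to move; black king on f1.
In check: yes, from the white queen on d1.
King squares — e1: attacked by Qd1; g1: attacked by Qd1; e2: attacked by Qd1; f2: attacked by Nh3; g2: attacked by Kh1.
Legal moves for Black: none.
In check with no legal moves → checkmate.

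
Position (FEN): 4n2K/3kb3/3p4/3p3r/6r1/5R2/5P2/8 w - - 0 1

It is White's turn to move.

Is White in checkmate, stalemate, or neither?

White to move; white king on h8.
In check: yes, from the black rook on h5.
King squares — g7: attacked by Rg4; h7: attacked by Rh5; g8: attacked by Rg4.
Legal moves for White: none.
In check with no legal moves → checkmate.

checkmate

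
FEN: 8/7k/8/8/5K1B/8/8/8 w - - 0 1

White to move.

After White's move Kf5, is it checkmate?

After Kf5: black king on h7; in check: no.
Black is not in check, so this cannot be checkmate.

no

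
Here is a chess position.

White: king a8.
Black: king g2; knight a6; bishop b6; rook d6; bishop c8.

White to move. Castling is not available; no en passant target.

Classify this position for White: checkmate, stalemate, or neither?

stalemate

White to move; white king on a8.
In check: no.
King squares — a7: attacked by Bb6; b7: attacked by Bc8; b8: attacked by Na6.
Legal moves for White: none.
Not in check and no legal moves → stalemate.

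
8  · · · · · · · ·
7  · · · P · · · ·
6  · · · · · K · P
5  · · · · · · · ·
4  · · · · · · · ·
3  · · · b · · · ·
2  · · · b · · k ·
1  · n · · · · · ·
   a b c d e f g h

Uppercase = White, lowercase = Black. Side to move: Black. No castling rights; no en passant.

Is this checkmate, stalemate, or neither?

Black to move; black king on g2.
In check: no.
Legal moves for Black include: Bh7, Bg6, Ba6, Bf5, Bb5, Be4, Bc4, Be2, Bc2, Bf1, Kh3, Kg3, Kf3, Kh2, Kf2, Kh1, Kg1, Kf1, ... (list truncated; more exist).
Black has legal moves and is not in check → neither.

neither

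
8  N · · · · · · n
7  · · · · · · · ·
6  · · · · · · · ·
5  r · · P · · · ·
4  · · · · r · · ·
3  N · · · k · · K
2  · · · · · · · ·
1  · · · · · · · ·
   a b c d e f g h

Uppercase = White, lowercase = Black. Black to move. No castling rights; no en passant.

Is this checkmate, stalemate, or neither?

neither

Black to move; black king on e3.
In check: no.
Legal moves for Black include: Nf7, Ng6, Rxa8, Ra7, Ra6, Rxd5, Rc5, Rb5, Raa4, Rxa3, Re8, Re7, Re6, Re5, Rh4+, Rg4, Rf4, Rd4, ... (list truncated; more exist).
Black has legal moves and is not in check → neither.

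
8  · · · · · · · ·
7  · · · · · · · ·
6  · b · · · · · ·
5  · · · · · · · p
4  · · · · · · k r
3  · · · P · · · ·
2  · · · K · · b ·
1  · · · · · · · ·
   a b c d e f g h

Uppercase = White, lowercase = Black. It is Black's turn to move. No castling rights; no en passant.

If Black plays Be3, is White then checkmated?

no

After Be3: white king on d2; in check: yes, from the black bishop on e3.
White has 6 legal replies: Kxe3, Kc3, Ke2, Kc2, Ke1, Kd1.
In check but a legal move exists → not checkmate.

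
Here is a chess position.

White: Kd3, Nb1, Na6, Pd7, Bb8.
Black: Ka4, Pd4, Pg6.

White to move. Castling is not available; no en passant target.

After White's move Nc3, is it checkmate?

no

After Nc3: black king on a4; in check: yes, from the white knight on c3.
Black has 4 legal replies: Ka5, Kb3, Ka3, dxc3.
In check but a legal move exists → not checkmate.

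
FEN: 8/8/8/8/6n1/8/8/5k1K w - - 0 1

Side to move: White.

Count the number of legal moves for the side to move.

White to move; king on h1.
In check: no.
Legal moves: none.
Count: 0.

0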